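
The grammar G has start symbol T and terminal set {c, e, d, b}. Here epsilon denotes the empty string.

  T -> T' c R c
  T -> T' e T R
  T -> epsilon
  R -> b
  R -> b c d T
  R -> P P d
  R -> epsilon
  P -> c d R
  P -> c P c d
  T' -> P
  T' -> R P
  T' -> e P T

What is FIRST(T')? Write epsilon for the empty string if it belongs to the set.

{b, c, e}

FIRST(P): from P->c d R we get {c}; from P->c P c d we get {c}. So FIRST(P) = {c}.
FIRST(R): from R->b we get {b}; from R->b c d T we get {b}; from R->P P d we get {c}; from R->epsilon we get {epsilon}. So FIRST(R) = {epsilon, b, c}.
FIRST(T'): from T'->P we get {c}; from T'->R P we get {b, c}; from T'->e P T we get {e}. So FIRST(T') = {b, c, e}.
FIRST(T): from T->T' c R c we get {b, c, e}; from T->T' e T R we get {b, c, e}; from T->epsilon we get {epsilon}. So FIRST(T) = {epsilon, b, c, e}.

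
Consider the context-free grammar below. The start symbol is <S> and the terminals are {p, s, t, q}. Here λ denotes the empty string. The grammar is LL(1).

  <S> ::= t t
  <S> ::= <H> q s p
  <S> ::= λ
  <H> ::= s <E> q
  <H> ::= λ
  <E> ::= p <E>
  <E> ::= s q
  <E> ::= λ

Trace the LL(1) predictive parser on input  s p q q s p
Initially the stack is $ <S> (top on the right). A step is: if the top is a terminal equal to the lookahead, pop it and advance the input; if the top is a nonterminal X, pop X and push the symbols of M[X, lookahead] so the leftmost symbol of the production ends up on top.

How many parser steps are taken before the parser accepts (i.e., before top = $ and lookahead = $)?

step 1: stack=$ <S>  input=s p q q s p $  — expand <S> ::= <H> q s p
step 2: stack=$ p s q <H>  input=s p q q s p $  — expand <H> ::= s <E> q
step 3: stack=$ p s q q <E> s  input=s p q q s p $  — match s
step 4: stack=$ p s q q <E>  input=p q q s p $  — expand <E> ::= p <E>
step 5: stack=$ p s q q <E> p  input=p q q s p $  — match p
step 6: stack=$ p s q q <E>  input=q q s p $  — expand <E> ::= λ
step 7: stack=$ p s q q  input=q q s p $  — match q
step 8: stack=$ p s q  input=q s p $  — match q
step 9: stack=$ p s  input=s p $  — match s
step 10: stack=$ p  input=p $  — match p
Accept reached after 10 steps.

10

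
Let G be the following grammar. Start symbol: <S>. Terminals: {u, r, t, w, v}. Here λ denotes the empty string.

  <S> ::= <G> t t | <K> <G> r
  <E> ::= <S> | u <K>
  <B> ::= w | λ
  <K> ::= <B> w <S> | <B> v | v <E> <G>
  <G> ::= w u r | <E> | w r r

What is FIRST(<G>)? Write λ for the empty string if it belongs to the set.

{u, v, w}

FIRST(<B>): from <B>::=w we get {w}; from <B>::=λ we get {λ}. So FIRST(<B>) = {λ, w}.
FIRST(<K>): from <K>::=<B> w <S> we get {w}; from <K>::=<B> v we get {v, w}; from <K>::=v <E> <G> we get {v}. So FIRST(<K>) = {v, w}.
FIRST(<S>): from <S>::=<G> t t we get {u, v, w}; from <S>::=<K> <G> r we get {v, w}. So FIRST(<S>) = {u, v, w}.
FIRST(<E>): from <E>::=<S> we get {u, v, w}; from <E>::=u <K> we get {u}. So FIRST(<E>) = {u, v, w}.
FIRST(<G>): from <G>::=w u r we get {w}; from <G>::=<E> we get {u, v, w}; from <G>::=w r r we get {w}. So FIRST(<G>) = {u, v, w}.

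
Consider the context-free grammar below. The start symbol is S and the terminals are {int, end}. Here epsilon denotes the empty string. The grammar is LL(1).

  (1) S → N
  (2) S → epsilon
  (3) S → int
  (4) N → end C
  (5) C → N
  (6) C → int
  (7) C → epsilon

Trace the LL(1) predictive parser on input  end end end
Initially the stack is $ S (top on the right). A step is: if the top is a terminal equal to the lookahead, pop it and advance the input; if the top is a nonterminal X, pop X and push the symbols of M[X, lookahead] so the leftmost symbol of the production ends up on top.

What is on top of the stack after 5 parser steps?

end

     Stack    Input          Action
  1  $ S      end end end $  expand S → N
  2  $ N      end end end $  expand N → end C
  3  $ C end  end end end $  match end
  4  $ C      end end $      expand C → N
  5  $ N      end end $      expand N → end C
Stack after step 5: $ C end (top = end).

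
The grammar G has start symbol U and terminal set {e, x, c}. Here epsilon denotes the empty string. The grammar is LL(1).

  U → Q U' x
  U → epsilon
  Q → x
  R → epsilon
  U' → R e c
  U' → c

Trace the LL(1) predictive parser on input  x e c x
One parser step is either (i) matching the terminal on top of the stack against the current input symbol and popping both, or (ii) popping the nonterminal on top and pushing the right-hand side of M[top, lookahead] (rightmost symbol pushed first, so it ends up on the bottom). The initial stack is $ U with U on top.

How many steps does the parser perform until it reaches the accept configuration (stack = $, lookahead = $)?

8

step 1: stack=$ U  input=x e c x $  — expand U → Q U' x
step 2: stack=$ x U' Q  input=x e c x $  — expand Q → x
step 3: stack=$ x U' x  input=x e c x $  — match x
step 4: stack=$ x U'  input=e c x $  — expand U' → R e c
step 5: stack=$ x c e R  input=e c x $  — expand R → epsilon
step 6: stack=$ x c e  input=e c x $  — match e
step 7: stack=$ x c  input=c x $  — match c
step 8: stack=$ x  input=x $  — match x
Accept reached after 8 steps.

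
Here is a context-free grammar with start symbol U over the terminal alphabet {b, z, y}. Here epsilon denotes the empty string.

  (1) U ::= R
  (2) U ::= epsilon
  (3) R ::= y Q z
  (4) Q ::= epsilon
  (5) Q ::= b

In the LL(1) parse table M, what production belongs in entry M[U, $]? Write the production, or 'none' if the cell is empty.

FIRST(R) = {y}
FIRST(Q) = {epsilon, b}
FIRST(U) = {epsilon, y}  (via R)
FOLLOW(U) includes $ since U is the start symbol.
FOLLOW(U): U appears on no right-hand side. Thus FOLLOW(U) = {$}.
For U ::= R: FIRST(R) = {y}, so it goes in M[U, t] for t ∈ {y}.
For U ::= epsilon: FIRST(epsilon) = {epsilon}, so it goes in M[U, t] for t ∈ {}; since epsilon ∈ FIRST, also for every t ∈ FOLLOW(U) = {$}.

U ::= epsilon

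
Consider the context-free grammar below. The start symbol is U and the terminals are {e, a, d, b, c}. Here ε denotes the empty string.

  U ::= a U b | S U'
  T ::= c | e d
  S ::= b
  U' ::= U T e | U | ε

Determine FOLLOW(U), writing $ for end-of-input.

FIRST(T) = {c, e}
FIRST(S) = {b}
FIRST(U) = {a, b}  (via S U')
FIRST(U') = {ε, a, b}  (via U T e, U)
FOLLOW(U) includes $ since U is the start symbol.
FOLLOW(T): in U'::=U T e, T is followed by e with FIRST {e}. Thus FOLLOW(T) = {e}.
FOLLOW(U): in U::=a U b, U is followed by b with FIRST {b}; in U'::=U T e, U is followed by T e with FIRST {c, e}; in U'::=U, the suffix after U is empty, so FOLLOW(U) ⊇ FOLLOW(U') = {$, b, c, e}. Thus FOLLOW(U) = {$, b, c, e}.
FOLLOW(S): in U::=S U', S is followed by U' with FIRST {ε, a, b}; in U::=S U', the suffix after S is nullable, so FOLLOW(S) ⊇ FOLLOW(U) = {$, b, c, e}. Thus FOLLOW(S) = {$, a, b, c, e}.
FOLLOW(U'): in U::=S U', the suffix after U' is empty, so FOLLOW(U') ⊇ FOLLOW(U) = {$, b, c, e}. Thus FOLLOW(U') = {$, b, c, e}.

{$, b, c, e}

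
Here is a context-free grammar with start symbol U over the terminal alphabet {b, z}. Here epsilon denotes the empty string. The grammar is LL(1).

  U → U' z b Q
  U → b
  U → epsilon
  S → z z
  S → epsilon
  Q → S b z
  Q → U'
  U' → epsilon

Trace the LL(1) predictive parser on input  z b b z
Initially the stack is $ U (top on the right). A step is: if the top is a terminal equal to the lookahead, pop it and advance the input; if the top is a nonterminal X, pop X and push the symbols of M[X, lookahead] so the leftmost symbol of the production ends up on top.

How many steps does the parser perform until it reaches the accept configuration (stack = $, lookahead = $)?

step 1: stack=$ U  input=z b b z $  — expand U → U' z b Q
step 2: stack=$ Q b z U'  input=z b b z $  — expand U' → epsilon
step 3: stack=$ Q b z  input=z b b z $  — match z
step 4: stack=$ Q b  input=b b z $  — match b
step 5: stack=$ Q  input=b z $  — expand Q → S b z
step 6: stack=$ z b S  input=b z $  — expand S → epsilon
step 7: stack=$ z b  input=b z $  — match b
step 8: stack=$ z  input=z $  — match z
Accept reached after 8 steps.

8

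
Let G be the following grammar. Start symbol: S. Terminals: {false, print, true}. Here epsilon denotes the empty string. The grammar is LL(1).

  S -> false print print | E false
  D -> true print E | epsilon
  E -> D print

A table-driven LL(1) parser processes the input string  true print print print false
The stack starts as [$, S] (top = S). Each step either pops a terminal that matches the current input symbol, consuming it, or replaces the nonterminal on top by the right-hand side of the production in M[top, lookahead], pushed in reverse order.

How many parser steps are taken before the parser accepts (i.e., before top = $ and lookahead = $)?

10

      Stack                       Input                           Action
   1  $ S                         true print print print false $  expand S -> E false
   2  $ false E                   true print print print false $  expand E -> D print
   3  $ false print D             true print print print false $  expand D -> true print E
   4  $ false print E print true  true print print print false $  match true
   5  $ false print E print       print print print false $       match print
   6  $ false print E             print print false $             expand E -> D print
   7  $ false print print D       print print false $             expand D -> epsilon
   8  $ false print print         print print false $             match print
   9  $ false print               print false $                   match print
  10  $ false                     false $                         match false
Accept reached after 10 steps.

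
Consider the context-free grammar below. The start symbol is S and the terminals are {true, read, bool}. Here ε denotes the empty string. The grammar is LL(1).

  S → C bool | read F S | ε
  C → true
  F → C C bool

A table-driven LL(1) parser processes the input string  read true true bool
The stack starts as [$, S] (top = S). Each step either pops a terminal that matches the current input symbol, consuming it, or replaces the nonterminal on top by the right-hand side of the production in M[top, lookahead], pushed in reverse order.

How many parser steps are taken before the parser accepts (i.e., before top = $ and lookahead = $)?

     Stack            Input                  Action
  1  $ S              read true true bool $  expand S → read F S
  2  $ S F read       read true true bool $  match read
  3  $ S F            true true bool $       expand F → C C bool
  4  $ S bool C C     true true bool $       expand C → true
  5  $ S bool C true  true true bool $       match true
  6  $ S bool C       true bool $            expand C → true
  7  $ S bool true    true bool $            match true
  8  $ S bool         bool $                 match bool
  9  $ S              $                      expand S → ε
Accept reached after 9 steps.

9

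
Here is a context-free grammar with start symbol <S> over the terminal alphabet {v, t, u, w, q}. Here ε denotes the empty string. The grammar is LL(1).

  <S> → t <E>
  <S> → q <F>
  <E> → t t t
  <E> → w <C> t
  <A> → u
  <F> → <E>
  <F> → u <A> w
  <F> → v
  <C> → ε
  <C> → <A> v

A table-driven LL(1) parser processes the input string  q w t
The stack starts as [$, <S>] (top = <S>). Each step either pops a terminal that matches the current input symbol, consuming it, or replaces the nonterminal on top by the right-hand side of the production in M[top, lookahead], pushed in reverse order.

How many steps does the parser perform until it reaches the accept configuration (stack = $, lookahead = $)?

7

     Stack      Input    Action
  1  $ <S>      q w t $  expand <S> → q <F>
  2  $ <F> q    q w t $  match q
  3  $ <F>      w t $    expand <F> → <E>
  4  $ <E>      w t $    expand <E> → w <C> t
  5  $ t <C> w  w t $    match w
  6  $ t <C>    t $      expand <C> → ε
  7  $ t        t $      match t
Accept reached after 7 steps.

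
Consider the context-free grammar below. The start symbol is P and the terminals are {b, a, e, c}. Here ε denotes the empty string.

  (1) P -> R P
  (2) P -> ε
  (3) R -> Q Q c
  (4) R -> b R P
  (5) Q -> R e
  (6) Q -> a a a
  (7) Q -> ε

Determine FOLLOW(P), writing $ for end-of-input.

{$, a, b, c, e}

FIRST(P) = {ε, a, b, c}  (via R P)
FIRST(R) = {a, b, c}  (via Q Q c)
FIRST(Q) = {ε, a, b, c}  (via R e)
FOLLOW(P) includes $ since P is the start symbol.
FOLLOW(Q): in R->Q Q c (occurrence 1), Q is followed by Q c with FIRST {a, b, c}; in R->Q Q c (occurrence 2), Q is followed by c with FIRST {c}. Thus FOLLOW(Q) = {a, b, c}.
FOLLOW(P): in P->R P, the suffix after P is empty (adds nothing new); in R->b R P, the suffix after P is empty, so FOLLOW(P) ⊇ FOLLOW(R) = {$, a, b, c, e}. Thus FOLLOW(P) = {$, a, b, c, e}.
FOLLOW(R): in P->R P, R is followed by P with FIRST {ε, a, b, c}; in P->R P, the suffix after R is nullable, so FOLLOW(R) ⊇ FOLLOW(P) = {$, a, b, c, e}; in R->b R P, R is followed by P with FIRST {ε, a, b, c}; in R->b R P, the suffix after R is nullable (adds nothing new); in Q->R e, R is followed by e with FIRST {e}. Thus FOLLOW(R) = {$, a, b, c, e}.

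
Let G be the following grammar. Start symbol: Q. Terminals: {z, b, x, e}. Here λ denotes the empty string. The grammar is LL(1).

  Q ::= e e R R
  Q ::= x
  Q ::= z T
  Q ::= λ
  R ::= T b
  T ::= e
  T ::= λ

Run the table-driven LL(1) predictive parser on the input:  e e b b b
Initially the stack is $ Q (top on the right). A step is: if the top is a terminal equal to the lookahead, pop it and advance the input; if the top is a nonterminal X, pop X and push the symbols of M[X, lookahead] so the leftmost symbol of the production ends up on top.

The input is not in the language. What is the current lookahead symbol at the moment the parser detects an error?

b

      Stack      Input        Action
   1  $ Q        e e b b b $  expand Q ::= e e R R
   2  $ R R e e  e e b b b $  match e
   3  $ R R e    e b b b $    match e
   4  $ R R      b b b $      expand R ::= T b
   5  $ R b T    b b b $      expand T ::= λ
   6  $ R b      b b b $      match b
   7  $ R        b b $        expand R ::= T b
   8  $ b T      b b $        expand T ::= λ
   9  $ b        b b $        match b
  10  $          b $          error: stack empty but input remains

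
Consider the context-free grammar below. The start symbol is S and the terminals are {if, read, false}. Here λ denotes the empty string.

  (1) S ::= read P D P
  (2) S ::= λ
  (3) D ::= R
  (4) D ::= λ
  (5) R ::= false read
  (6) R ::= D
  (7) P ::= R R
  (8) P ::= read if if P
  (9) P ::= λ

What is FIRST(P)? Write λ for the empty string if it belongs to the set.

FIRST(S) = {λ, read}
FIRST(D) = {λ, false}  (via R)
FIRST(R) = {λ, false}  (via D)
FIRST(P) = {λ, false, read}  (via R R)

{λ, false, read}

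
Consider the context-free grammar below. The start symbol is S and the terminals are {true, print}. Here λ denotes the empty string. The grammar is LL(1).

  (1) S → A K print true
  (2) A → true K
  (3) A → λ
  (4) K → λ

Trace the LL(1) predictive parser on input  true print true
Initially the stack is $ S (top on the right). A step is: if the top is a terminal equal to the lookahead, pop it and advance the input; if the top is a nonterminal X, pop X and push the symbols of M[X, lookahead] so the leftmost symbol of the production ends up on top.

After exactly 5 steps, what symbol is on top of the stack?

step 1: stack=$ S  input=true print true $  — expand S → A K print true
step 2: stack=$ true print K A  input=true print true $  — expand A → true K
step 3: stack=$ true print K K true  input=true print true $  — match true
step 4: stack=$ true print K K  input=print true $  — expand K → λ
step 5: stack=$ true print K  input=print true $  — expand K → λ
Stack after step 5: $ true print (top = print).

print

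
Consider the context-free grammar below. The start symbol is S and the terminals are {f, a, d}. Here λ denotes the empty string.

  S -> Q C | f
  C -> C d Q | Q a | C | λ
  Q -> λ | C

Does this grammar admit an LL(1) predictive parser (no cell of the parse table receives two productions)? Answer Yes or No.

FIRST(S) = {λ, a, d, f}
FIRST(C) = {λ, a, d}
FIRST(Q) = {λ, a, d}
FOLLOW(S) = {$}
FOLLOW(C) = {$, a, d}
FOLLOW(Q) = {$, a, d}
Cell M[C, $] receives both C -> C and C -> λ — the grammar is not LL(1).

No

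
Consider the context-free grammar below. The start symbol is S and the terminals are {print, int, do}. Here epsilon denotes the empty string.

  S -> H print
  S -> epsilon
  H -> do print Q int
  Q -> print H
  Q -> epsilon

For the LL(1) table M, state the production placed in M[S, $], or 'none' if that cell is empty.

S -> epsilon

FIRST(H) = {do}
FIRST(Q) = {epsilon, print}
FIRST(S) = {epsilon, do}  (via H print)
FOLLOW(S) includes $ since S is the start symbol.
FOLLOW(S): S appears on no right-hand side. Thus FOLLOW(S) = {$}.
For S -> H print: FIRST(H print) = {do}, so it goes in M[S, t] for t ∈ {do}.
For S -> epsilon: FIRST(epsilon) = {epsilon}, so it goes in M[S, t] for t ∈ {}; since epsilon ∈ FIRST, also for every t ∈ FOLLOW(S) = {$}.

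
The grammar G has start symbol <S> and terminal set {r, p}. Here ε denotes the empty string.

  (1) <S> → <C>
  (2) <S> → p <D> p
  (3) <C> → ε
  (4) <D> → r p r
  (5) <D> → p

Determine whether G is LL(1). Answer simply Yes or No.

Yes

FIRST(<S>) = {ε, p}
FIRST(<C>) = {ε}
FIRST(<D>) = {p, r}
FOLLOW(<S>) = {$}
FOLLOW(<C>) = {$}
FOLLOW(<D>) = {p}
Each cell of M receives at most one production.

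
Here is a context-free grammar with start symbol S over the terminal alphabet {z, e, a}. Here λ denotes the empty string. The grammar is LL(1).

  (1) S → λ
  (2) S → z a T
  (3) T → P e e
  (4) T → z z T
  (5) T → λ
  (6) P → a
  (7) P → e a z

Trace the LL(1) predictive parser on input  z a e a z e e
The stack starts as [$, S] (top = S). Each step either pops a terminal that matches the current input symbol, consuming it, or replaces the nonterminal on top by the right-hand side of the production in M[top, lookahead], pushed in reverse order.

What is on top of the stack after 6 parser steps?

step 1: stack=$ S  input=z a e a z e e $  — expand S → z a T
step 2: stack=$ T a z  input=z a e a z e e $  — match z
step 3: stack=$ T a  input=a e a z e e $  — match a
step 4: stack=$ T  input=e a z e e $  — expand T → P e e
step 5: stack=$ e e P  input=e a z e e $  — expand P → e a z
step 6: stack=$ e e z a e  input=e a z e e $  — match e
Stack after step 6: $ e e z a (top = a).

a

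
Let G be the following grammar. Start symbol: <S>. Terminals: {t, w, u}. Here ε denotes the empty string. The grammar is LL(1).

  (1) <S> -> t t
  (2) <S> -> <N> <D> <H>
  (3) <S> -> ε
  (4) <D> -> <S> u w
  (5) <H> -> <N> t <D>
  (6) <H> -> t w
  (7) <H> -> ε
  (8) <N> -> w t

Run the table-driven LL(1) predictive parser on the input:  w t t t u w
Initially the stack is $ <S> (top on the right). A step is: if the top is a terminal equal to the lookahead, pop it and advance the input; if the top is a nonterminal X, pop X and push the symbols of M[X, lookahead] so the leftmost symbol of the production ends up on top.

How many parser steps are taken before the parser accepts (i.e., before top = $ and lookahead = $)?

11

step 1: stack=$ <S>  input=w t t t u w $  — expand <S> -> <N> <D> <H>
step 2: stack=$ <H> <D> <N>  input=w t t t u w $  — expand <N> -> w t
step 3: stack=$ <H> <D> t w  input=w t t t u w $  — match w
step 4: stack=$ <H> <D> t  input=t t t u w $  — match t
step 5: stack=$ <H> <D>  input=t t u w $  — expand <D> -> <S> u w
step 6: stack=$ <H> w u <S>  input=t t u w $  — expand <S> -> t t
step 7: stack=$ <H> w u t t  input=t t u w $  — match t
step 8: stack=$ <H> w u t  input=t u w $  — match t
step 9: stack=$ <H> w u  input=u w $  — match u
step 10: stack=$ <H> w  input=w $  — match w
step 11: stack=$ <H>  input=$  — expand <H> -> ε
Accept reached after 11 steps.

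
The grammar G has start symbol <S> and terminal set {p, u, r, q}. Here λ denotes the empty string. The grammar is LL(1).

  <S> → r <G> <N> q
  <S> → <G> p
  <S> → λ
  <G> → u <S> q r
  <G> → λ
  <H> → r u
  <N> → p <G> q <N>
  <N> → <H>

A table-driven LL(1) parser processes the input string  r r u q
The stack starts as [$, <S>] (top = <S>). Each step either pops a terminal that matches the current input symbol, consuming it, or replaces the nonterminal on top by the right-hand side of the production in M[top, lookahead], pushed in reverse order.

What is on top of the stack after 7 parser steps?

     Stack          Input      Action
  1  $ <S>          r r u q $  expand <S> → r <G> <N> q
  2  $ q <N> <G> r  r r u q $  match r
  3  $ q <N> <G>    r u q $    expand <G> → λ
  4  $ q <N>        r u q $    expand <N> → <H>
  5  $ q <H>        r u q $    expand <H> → r u
  6  $ q u r        r u q $    match r
  7  $ q u          u q $      match u
Stack after step 7: $ q (top = q).

q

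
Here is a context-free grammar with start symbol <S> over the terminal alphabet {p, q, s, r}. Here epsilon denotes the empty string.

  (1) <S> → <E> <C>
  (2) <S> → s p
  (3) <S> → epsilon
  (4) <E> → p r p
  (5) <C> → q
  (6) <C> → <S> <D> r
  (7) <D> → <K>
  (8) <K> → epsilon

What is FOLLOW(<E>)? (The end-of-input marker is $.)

FIRST(<E>): from <E>→p r p we get {p}. So FIRST(<E>) = {p}.
FIRST(<K>): from <K>→epsilon we get {epsilon}. So FIRST(<K>) = {epsilon}.
FIRST(<S>): from <S>→<E> <C> we get {p}; from <S>→s p we get {s}; from <S>→epsilon we get {epsilon}. So FIRST(<S>) = {epsilon, p, s}.
FIRST(<D>): from <D>→<K> we get {epsilon}. So FIRST(<D>) = {epsilon}.
FIRST(<C>): from <C>→q we get {q}; from <C>→<S> <D> r we get {p, r, s}. So FIRST(<C>) = {p, q, r, s}.
FOLLOW(<S>) includes $ since <S> is the start symbol.
FOLLOW(<S>): in <C>→<S> <D> r, <S> is followed by <D> r with FIRST {r}. Thus FOLLOW(<S>) = {$, r}.
FOLLOW(<E>): in <S>→<E> <C>, <E> is followed by <C> with FIRST {p, q, r, s}. Thus FOLLOW(<E>) = {p, q, r, s}.
FOLLOW(<C>): in <S>→<E> <C>, the suffix after <C> is empty, so FOLLOW(<C>) ⊇ FOLLOW(<S>) = {$, r}. Thus FOLLOW(<C>) = {$, r}.
FOLLOW(<D>): in <C>→<S> <D> r, <D> is followed by r with FIRST {r}. Thus FOLLOW(<D>) = {r}.
FOLLOW(<K>): in <D>→<K>, the suffix after <K> is empty, so FOLLOW(<K>) ⊇ FOLLOW(<D>) = {r}. Thus FOLLOW(<K>) = {r}.

{p, q, r, s}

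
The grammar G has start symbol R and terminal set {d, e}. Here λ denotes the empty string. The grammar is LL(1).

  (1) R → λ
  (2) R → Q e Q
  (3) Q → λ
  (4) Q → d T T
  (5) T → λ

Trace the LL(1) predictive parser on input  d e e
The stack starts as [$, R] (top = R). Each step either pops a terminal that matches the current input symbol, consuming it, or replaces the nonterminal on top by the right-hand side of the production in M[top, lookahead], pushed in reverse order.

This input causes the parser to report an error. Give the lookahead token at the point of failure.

step 1: stack=$ R  input=d e e $  — expand R → Q e Q
step 2: stack=$ Q e Q  input=d e e $  — expand Q → d T T
step 3: stack=$ Q e T T d  input=d e e $  — match d
step 4: stack=$ Q e T T  input=e e $  — expand T → λ
step 5: stack=$ Q e T  input=e e $  — expand T → λ
step 6: stack=$ Q e  input=e e $  — match e
step 7: stack=$ Q  input=e $  — expand Q → λ
step 8: stack=$  input=e $  — error: stack empty but input remains

e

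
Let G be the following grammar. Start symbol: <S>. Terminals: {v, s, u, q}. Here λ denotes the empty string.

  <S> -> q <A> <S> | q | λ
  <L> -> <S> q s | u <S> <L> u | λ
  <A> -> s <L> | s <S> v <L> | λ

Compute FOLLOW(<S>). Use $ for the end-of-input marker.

{$, q, u, v}

FIRST(<S>): from <S>->q <A> <S> we get {q}; from <S>->q we get {q}; from <S>->λ we get {λ}. So FIRST(<S>) = {λ, q}.
FIRST(<A>): from <A>->s <L> we get {s}; from <A>->s <S> v <L> we get {s}; from <A>->λ we get {λ}. So FIRST(<A>) = {λ, s}.
FIRST(<L>): from <L>-><S> q s we get {q}; from <L>->u <S> <L> u we get {u}; from <L>->λ we get {λ}. So FIRST(<L>) = {λ, q, u}.
FOLLOW(<S>) includes $ since <S> is the start symbol.
FOLLOW(<S>): in <S>->q <A> <S>, the suffix after <S> is empty (adds nothing new); in <L>-><S> q s, <S> is followed by q s with FIRST {q}; in <L>->u <S> <L> u, <S> is followed by <L> u with FIRST {q, u}; in <A>->s <S> v <L>, <S> is followed by v <L> with FIRST {v}. Thus FOLLOW(<S>) = {$, q, u, v}.
FOLLOW(<A>): in <S>->q <A> <S>, <A> is followed by <S> with FIRST {λ, q}; in <S>->q <A> <S>, the suffix after <A> is nullable, so FOLLOW(<A>) ⊇ FOLLOW(<S>) = {$, q, u, v}. Thus FOLLOW(<A>) = {$, q, u, v}.
FOLLOW(<L>): in <L>->u <S> <L> u, <L> is followed by u with FIRST {u}; in <A>->s <L>, the suffix after <L> is empty, so FOLLOW(<L>) ⊇ FOLLOW(<A>) = {$, q, u, v}; in <A>->s <S> v <L>, the suffix after <L> is empty, so FOLLOW(<L>) ⊇ FOLLOW(<A>) = {$, q, u, v}. Thus FOLLOW(<L>) = {$, q, u, v}.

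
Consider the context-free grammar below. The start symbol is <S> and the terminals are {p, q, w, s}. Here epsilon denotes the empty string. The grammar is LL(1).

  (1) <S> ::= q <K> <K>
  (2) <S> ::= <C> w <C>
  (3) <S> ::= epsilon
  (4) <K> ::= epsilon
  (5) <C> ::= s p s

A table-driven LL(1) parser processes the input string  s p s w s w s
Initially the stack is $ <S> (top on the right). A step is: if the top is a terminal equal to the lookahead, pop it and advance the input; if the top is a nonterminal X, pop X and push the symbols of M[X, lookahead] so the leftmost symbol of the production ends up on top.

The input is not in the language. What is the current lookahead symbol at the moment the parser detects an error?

     Stack          Input            Action
  1  $ <S>          s p s w s w s $  expand <S> ::= <C> w <C>
  2  $ <C> w <C>    s p s w s w s $  expand <C> ::= s p s
  3  $ <C> w s p s  s p s w s w s $  match s
  4  $ <C> w s p    p s w s w s $    match p
  5  $ <C> w s      s w s w s $      match s
  6  $ <C> w        w s w s $        match w
  7  $ <C>          s w s $          expand <C> ::= s p s
  8  $ s p s        s w s $          match s
  9  $ s p          w s $            error: top is terminal p but lookahead is w

w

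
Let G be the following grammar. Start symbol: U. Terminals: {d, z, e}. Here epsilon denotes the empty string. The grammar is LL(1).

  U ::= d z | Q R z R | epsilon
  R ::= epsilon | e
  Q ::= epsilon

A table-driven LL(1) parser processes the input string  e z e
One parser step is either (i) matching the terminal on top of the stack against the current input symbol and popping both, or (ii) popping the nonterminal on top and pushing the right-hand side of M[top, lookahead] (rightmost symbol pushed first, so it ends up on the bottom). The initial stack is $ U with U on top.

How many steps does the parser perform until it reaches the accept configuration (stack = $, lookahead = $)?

     Stack      Input    Action
  1  $ U        e z e $  expand U ::= Q R z R
  2  $ R z R Q  e z e $  expand Q ::= epsilon
  3  $ R z R    e z e $  expand R ::= e
  4  $ R z e    e z e $  match e
  5  $ R z      z e $    match z
  6  $ R        e $      expand R ::= e
  7  $ e        e $      match e
Accept reached after 7 steps.

7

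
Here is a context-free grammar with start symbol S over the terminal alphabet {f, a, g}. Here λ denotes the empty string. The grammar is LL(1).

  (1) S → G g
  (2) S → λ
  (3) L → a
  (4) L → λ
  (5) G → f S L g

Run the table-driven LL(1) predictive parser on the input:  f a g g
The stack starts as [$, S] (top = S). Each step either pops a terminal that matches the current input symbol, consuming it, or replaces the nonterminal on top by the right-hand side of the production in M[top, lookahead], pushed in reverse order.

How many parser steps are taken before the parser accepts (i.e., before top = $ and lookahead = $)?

step 1: stack=$ S  input=f a g g $  — expand S → G g
step 2: stack=$ g G  input=f a g g $  — expand G → f S L g
step 3: stack=$ g g L S f  input=f a g g $  — match f
step 4: stack=$ g g L S  input=a g g $  — expand S → λ
step 5: stack=$ g g L  input=a g g $  — expand L → a
step 6: stack=$ g g a  input=a g g $  — match a
step 7: stack=$ g g  input=g g $  — match g
step 8: stack=$ g  input=g $  — match g
Accept reached after 8 steps.

8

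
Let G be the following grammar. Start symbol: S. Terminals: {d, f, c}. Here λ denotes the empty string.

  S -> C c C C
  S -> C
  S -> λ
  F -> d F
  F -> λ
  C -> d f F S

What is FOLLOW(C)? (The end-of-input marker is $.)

FIRST(F) = {λ, d}
FIRST(C) = {d}
FIRST(S) = {λ, d}  (via C c C C, C)
FOLLOW(S) includes $ since S is the start symbol.
FOLLOW(S): in C->d f F S, the suffix after S is empty, so FOLLOW(S) ⊇ FOLLOW(C) = {$, c, d}. Thus FOLLOW(S) = {$, c, d}.
FOLLOW(C): in S->C c C C (occurrence 1), C is followed by c C C with FIRST {c}; in S->C c C C (occurrence 2), C is followed by C with FIRST {d}; in S->C c C C (occurrence 3), the suffix after C is empty, so FOLLOW(C) ⊇ FOLLOW(S) = {$, c, d}; in S->C, the suffix after C is empty, so FOLLOW(C) ⊇ FOLLOW(S) = {$, c, d}. Thus FOLLOW(C) = {$, c, d}.
FOLLOW(F): in F->d F, the suffix after F is empty (adds nothing new); in C->d f F S, F is followed by S with FIRST {λ, d}; in C->d f F S, the suffix after F is nullable, so FOLLOW(F) ⊇ FOLLOW(C) = {$, c, d}. Thus FOLLOW(F) = {$, c, d}.

{$, c, d}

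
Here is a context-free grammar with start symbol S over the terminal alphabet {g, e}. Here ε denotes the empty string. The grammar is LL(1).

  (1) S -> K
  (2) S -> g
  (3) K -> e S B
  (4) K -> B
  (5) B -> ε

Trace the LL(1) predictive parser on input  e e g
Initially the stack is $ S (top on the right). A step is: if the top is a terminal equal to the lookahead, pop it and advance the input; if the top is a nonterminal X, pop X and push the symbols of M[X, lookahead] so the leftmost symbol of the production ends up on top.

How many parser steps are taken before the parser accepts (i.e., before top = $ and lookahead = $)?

10

      Stack      Input    Action
   1  $ S        e e g $  expand S -> K
   2  $ K        e e g $  expand K -> e S B
   3  $ B S e    e e g $  match e
   4  $ B S      e g $    expand S -> K
   5  $ B K      e g $    expand K -> e S B
   6  $ B B S e  e g $    match e
   7  $ B B S    g $      expand S -> g
   8  $ B B g    g $      match g
   9  $ B B      $        expand B -> ε
  10  $ B        $        expand B -> ε
Accept reached after 10 steps.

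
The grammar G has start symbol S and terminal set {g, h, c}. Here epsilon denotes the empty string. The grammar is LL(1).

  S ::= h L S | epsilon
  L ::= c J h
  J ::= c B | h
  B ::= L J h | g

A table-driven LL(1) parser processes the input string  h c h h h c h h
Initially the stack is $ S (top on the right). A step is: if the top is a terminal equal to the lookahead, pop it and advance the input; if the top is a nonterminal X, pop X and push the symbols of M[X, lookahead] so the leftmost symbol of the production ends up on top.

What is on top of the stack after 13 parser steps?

      Stack      Input              Action
   1  $ S        h c h h h c h h $  expand S ::= h L S
   2  $ S L h    h c h h h c h h $  match h
   3  $ S L      c h h h c h h $    expand L ::= c J h
   4  $ S h J c  c h h h c h h $    match c
   5  $ S h J    h h h c h h $      expand J ::= h
   6  $ S h h    h h h c h h $      match h
   7  $ S h      h h c h h $        match h
   8  $ S        h c h h $          expand S ::= h L S
   9  $ S L h    h c h h $          match h
  10  $ S L      c h h $            expand L ::= c J h
  11  $ S h J c  c h h $            match c
  12  $ S h J    h h $              expand J ::= h
  13  $ S h h    h h $              match h
Stack after step 13: $ S h (top = h).

h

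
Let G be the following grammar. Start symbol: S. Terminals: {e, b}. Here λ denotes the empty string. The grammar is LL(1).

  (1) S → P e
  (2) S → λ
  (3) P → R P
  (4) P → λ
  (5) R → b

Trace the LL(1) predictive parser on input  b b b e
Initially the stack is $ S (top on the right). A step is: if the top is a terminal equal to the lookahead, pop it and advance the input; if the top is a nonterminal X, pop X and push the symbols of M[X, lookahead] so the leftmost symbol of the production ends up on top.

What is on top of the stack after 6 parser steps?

step 1: stack=$ S  input=b b b e $  — expand S → P e
step 2: stack=$ e P  input=b b b e $  — expand P → R P
step 3: stack=$ e P R  input=b b b e $  — expand R → b
step 4: stack=$ e P b  input=b b b e $  — match b
step 5: stack=$ e P  input=b b e $  — expand P → R P
step 6: stack=$ e P R  input=b b e $  — expand R → b
Stack after step 6: $ e P b (top = b).

b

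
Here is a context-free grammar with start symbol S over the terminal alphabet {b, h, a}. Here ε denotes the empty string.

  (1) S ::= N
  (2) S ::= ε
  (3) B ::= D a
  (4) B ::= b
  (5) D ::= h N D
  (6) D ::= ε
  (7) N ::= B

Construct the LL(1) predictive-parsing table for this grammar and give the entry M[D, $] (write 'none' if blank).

none

FIRST(D) = {ε, h}
FIRST(B) = {a, b, h}  (via D a)
FIRST(N) = {a, b, h}  (via B)
FIRST(S) = {ε, a, b, h}  (via N)
FOLLOW(S) includes $ since S is the start symbol.
FOLLOW(D): in B::=D a, D is followed by a with FIRST {a}; in D::=h N D, the suffix after D is empty (adds nothing new). Thus FOLLOW(D) = {a}.
For D ::= h N D: FIRST(h N D) = {h}, so it goes in M[D, t] for t ∈ {h}.
For D ::= ε: FIRST(ε) = {ε}, so it goes in M[D, t] for t ∈ {}; since ε ∈ FIRST, also for every t ∈ FOLLOW(D) = {a}.
None of these place a production in M[D, $].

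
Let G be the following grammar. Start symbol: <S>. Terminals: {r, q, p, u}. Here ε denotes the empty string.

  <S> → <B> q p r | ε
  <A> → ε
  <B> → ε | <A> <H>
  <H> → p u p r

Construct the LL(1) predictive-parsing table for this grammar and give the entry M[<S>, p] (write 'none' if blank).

FIRST(<A>): from <A>→ε we get {ε}. So FIRST(<A>) = {ε}.
FIRST(<H>): from <H>→p u p r we get {p}. So FIRST(<H>) = {p}.
FIRST(<B>): from <B>→ε we get {ε}; from <B>→<A> <H> we get {p}. So FIRST(<B>) = {ε, p}.
FIRST(<S>): from <S>→<B> q p r we get {p, q}; from <S>→ε we get {ε}. So FIRST(<S>) = {ε, p, q}.
FOLLOW(<S>) includes $ since <S> is the start symbol.
FOLLOW(<S>): <S> appears on no right-hand side. Thus FOLLOW(<S>) = {$}.
For <S> → <B> q p r: FIRST(<B> q p r) = {p, q}, so it goes in M[<S>, t] for t ∈ {p, q}.
For <S> → ε: FIRST(ε) = {ε}, so it goes in M[<S>, t] for t ∈ {}; since ε ∈ FIRST, also for every t ∈ FOLLOW(<S>) = {$}.

<S> → <B> q p r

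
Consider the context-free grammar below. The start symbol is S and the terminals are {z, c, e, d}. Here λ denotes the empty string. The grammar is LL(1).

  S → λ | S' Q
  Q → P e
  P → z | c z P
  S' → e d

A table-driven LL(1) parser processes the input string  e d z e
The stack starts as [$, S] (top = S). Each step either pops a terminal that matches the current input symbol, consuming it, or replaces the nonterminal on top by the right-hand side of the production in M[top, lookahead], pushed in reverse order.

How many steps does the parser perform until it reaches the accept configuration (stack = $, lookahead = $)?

8

     Stack    Input      Action
  1  $ S      e d z e $  expand S → S' Q
  2  $ Q S'   e d z e $  expand S' → e d
  3  $ Q d e  e d z e $  match e
  4  $ Q d    d z e $    match d
  5  $ Q      z e $      expand Q → P e
  6  $ e P    z e $      expand P → z
  7  $ e z    z e $      match z
  8  $ e      e $        match e
Accept reached after 8 steps.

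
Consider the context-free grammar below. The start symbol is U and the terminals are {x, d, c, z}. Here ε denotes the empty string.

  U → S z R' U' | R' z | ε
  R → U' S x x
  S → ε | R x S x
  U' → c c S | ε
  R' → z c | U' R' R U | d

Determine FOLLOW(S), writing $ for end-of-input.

{$, c, d, x, z}

FIRST(U') = {ε, c}
FIRST(R') = {c, d, z}  (via U' R' R U)
FIRST(U) = {ε, c, d, x, z}  (via S z R' U', R' z)
FIRST(R) = {c, x}  (via U' S x x)
FIRST(S) = {ε, c, x}  (via R x S x)
FOLLOW(U) includes $ since U is the start symbol.
FOLLOW(U): in R'→U' R' R U, the suffix after U is empty, so FOLLOW(U) ⊇ FOLLOW(R') = {$, c, x, z}. Thus FOLLOW(U) = {$, c, x, z}.
FOLLOW(U'): in U→S z R' U', the suffix after U' is empty, so FOLLOW(U') ⊇ FOLLOW(U) = {$, c, x, z}; in R→U' S x x, U' is followed by S x x with FIRST {c, x}; in R'→U' R' R U, U' is followed by R' R U with FIRST {c, d, z}. Thus FOLLOW(U') = {$, c, d, x, z}.
FOLLOW(S): in U→S z R' U', S is followed by z R' U' with FIRST {z}; in R→U' S x x, S is followed by x x with FIRST {x}; in S→R x S x, S is followed by x with FIRST {x}; in U'→c c S, the suffix after S is empty, so FOLLOW(S) ⊇ FOLLOW(U') = {$, c, d, x, z}. Thus FOLLOW(S) = {$, c, d, x, z}.
FOLLOW(R'): in U→S z R' U', R' is followed by U' with FIRST {ε, c}; in U→S z R' U', the suffix after R' is nullable, so FOLLOW(R') ⊇ FOLLOW(U) = {$, c, x, z}; in U→R' z, R' is followed by z with FIRST {z}; in R'→U' R' R U, R' is followed by R U with FIRST {c, x}. Thus FOLLOW(R') = {$, c, x, z}.
FOLLOW(R): in S→R x S x, R is followed by x S x with FIRST {x}; in R'→U' R' R U, R is followed by U with FIRST {ε, c, d, x, z}; in R'→U' R' R U, the suffix after R is nullable, so FOLLOW(R) ⊇ FOLLOW(R') = {$, c, x, z}. Thus FOLLOW(R) = {$, c, d, x, z}.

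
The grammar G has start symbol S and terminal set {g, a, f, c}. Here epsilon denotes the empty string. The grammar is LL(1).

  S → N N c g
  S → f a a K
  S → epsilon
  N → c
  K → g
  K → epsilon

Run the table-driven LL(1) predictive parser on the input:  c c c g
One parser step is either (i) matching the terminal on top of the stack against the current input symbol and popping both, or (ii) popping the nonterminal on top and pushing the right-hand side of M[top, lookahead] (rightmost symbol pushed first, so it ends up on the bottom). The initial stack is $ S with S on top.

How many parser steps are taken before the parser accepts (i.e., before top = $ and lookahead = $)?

     Stack      Input      Action
  1  $ S        c c c g $  expand S → N N c g
  2  $ g c N N  c c c g $  expand N → c
  3  $ g c N c  c c c g $  match c
  4  $ g c N    c c g $    expand N → c
  5  $ g c c    c c g $    match c
  6  $ g c      c g $      match c
  7  $ g        g $        match g
Accept reached after 7 steps.

7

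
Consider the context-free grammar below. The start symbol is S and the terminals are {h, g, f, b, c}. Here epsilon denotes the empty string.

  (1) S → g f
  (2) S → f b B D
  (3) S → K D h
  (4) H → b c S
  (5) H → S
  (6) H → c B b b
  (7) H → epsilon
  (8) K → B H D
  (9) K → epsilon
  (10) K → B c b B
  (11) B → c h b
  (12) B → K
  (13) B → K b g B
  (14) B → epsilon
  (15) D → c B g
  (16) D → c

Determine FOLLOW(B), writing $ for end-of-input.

{b, c, f, g}

FIRST(D): from D→c B g we get {c}; from D→c we get {c}. So FIRST(D) = {c}.
FIRST(S): from S→g f we get {g}; from S→f b B D we get {f}; from S→K D h we get {b, c, f, g}. So FIRST(S) = {b, c, f, g}.
FIRST(H): from H→b c S we get {b}; from H→S we get {b, c, f, g}; from H→c B b b we get {c}; from H→epsilon we get {epsilon}. So FIRST(H) = {epsilon, b, c, f, g}.
FIRST(K): from K→B H D we get {b, c, f, g}; from K→epsilon we get {epsilon}; from K→B c b B we get {b, c, f, g}. So FIRST(K) = {epsilon, b, c, f, g}.
FIRST(B): from B→c h b we get {c}; from B→K we get {epsilon, b, c, f, g}; from B→K b g B we get {b, c, f, g}; from B→epsilon we get {epsilon}. So FIRST(B) = {epsilon, b, c, f, g}.
FOLLOW(S) includes $ since S is the start symbol.
FOLLOW(H): in K→B H D, H is followed by D with FIRST {c}. Thus FOLLOW(H) = {c}.
FOLLOW(S): in H→b c S, the suffix after S is empty, so FOLLOW(S) ⊇ FOLLOW(H) = {c}; in H→S, the suffix after S is empty, so FOLLOW(S) ⊇ FOLLOW(H) = {c}. Thus FOLLOW(S) = {$, c}.
FOLLOW(K): in S→K D h, K is followed by D h with FIRST {c}; in B→K, the suffix after K is empty, so FOLLOW(K) ⊇ FOLLOW(B) = {b, c, f, g}; in B→K b g B, K is followed by b g B with FIRST {b}. Thus FOLLOW(K) = {b, c, f, g}.
FOLLOW(B): in S→f b B D, B is followed by D with FIRST {c}; in H→c B b b, B is followed by b b with FIRST {b}; in K→B H D, B is followed by H D with FIRST {b, c, f, g}; in K→B c b B (occurrence 1), B is followed by c b B with FIRST {c}; in K→B c b B (occurrence 2), the suffix after B is empty, so FOLLOW(B) ⊇ FOLLOW(K) = {b, c, f, g}; in B→K b g B, the suffix after B is empty (adds nothing new); in D→c B g, B is followed by g with FIRST {g}. Thus FOLLOW(B) = {b, c, f, g}.
FOLLOW(D): in S→f b B D, the suffix after D is empty, so FOLLOW(D) ⊇ FOLLOW(S) = {$, c}; in S→K D h, D is followed by h with FIRST {h}; in K→B H D, the suffix after D is empty, so FOLLOW(D) ⊇ FOLLOW(K) = {b, c, f, g}. Thus FOLLOW(D) = {$, b, c, f, g, h}.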